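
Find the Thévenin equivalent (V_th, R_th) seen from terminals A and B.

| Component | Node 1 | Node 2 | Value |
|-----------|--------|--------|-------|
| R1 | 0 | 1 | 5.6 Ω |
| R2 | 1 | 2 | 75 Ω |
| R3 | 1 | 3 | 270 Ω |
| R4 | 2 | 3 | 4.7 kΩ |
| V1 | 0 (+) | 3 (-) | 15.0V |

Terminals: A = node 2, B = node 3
Step 1 — V_th is the open-circuit voltage V_A - V_B (nothing connected across the terminals).
Nodal analysis, taking node 3 as the 0 V reference.
Source V1 fixes V_0 = 15 V.
KCL at each unknown node (sum of currents leaving = 0; resistances in Ω):
  Node 1: (V_1 - 15)/5.6 + (V_1 - V_2)/75 + (V_1 - 0)/270 = 0
  Node 2: (V_2 - V_1)/75 + (V_2 - 0)/4700 = 0
Collecting terms (coefficients in siemens):
  0.1956·V_1 - 0.01333·V_2 = 2.679
  0.01355·V_2 - 0.01333·V_1 = 0
Determinant D = (0.1956)(0.01355) - (-0.01333)(-0.01333) = 0.002472
V_1 = [(2.679)(0.01355) - (-0.01333)(0)]/D = 14.68 V
V_2 = [(0.1956)(0) - (2.679)(-0.01333)]/D = 14.45 V
V_th = V_2 - V_3 = 14.45 - 0 = 14.45 V
Step 2 — R_th: zero the source — replace V1 by a short circuit (node 3 merges into node 0) — and find the resistance seen between A (node 2) and B (node 0).
Reduce the network between node 2 (A) and node 0 (B) by series/parallel combination:
  Rp1 = R1 ‖ R3 (parallel, both between nodes 0 and 1) = 1/(1/5.6 + 1/270) = 5.486 Ω
  Rs1 = R2 + Rp1 (series, joined only at node 1) = 75 + 5.486 = 80.49 Ω
  Rp2 = R4 ‖ Rs1 (parallel, both between nodes 0 and 2) = 1/(1/4700 + 1/80.49) = 79.13 Ω
R_th = 79.13 Ω

Final answer: V_th = 14.45 V, R_th = 79.13 Ω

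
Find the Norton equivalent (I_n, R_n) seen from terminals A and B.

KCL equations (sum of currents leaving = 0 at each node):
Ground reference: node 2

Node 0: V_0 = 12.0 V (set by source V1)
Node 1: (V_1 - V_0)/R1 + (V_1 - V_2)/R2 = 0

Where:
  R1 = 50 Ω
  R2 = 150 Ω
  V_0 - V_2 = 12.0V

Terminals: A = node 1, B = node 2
Find the Thévenin equivalent first; then I_n = V_th/R_th and R_n = R_th.
Step 1 — V_th is the open-circuit voltage V_A - V_B (nothing connected across the terminals).
Nodal analysis, taking node 2 as the 0 V reference.
Source V1 fixes V_0 = 12 V.
KCL at each unknown node (sum of currents leaving = 0; resistances in Ω):
  Node 1: (V_1 - 12)/50 + (V_1 - 0)/150 = 0
Collecting terms: 0.02667 × V_1 = 0.24  =>  V_1 = 9 V
V_th = V_1 - V_2 = 9 - 0 = 9 V
Step 2 — R_th: zero the source — replace V1 by a short circuit (node 2 merges into node 0) — and find the resistance seen between A (node 1) and B (node 0).
Reduce the network between node 1 (A) and node 0 (B) by series/parallel combination:
  Rp1 = R1 ‖ R2 (parallel, both between nodes 0 and 1) = 1/(1/50 + 1/150) = 37.5 Ω
R_th = 37.5 Ω
I_n = V_th/R_th = 9/37.5 = 0.24 A, and R_n = R_th = 37.5 Ω

Final answer: I_n = 0.24 A, R_n = 37.5 Ω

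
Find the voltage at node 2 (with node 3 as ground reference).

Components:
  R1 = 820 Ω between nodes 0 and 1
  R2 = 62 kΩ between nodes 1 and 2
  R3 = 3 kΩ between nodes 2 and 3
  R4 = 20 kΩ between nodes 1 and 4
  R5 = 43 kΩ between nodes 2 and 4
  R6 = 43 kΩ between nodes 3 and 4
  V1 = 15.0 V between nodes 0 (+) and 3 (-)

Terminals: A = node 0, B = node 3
Nodal analysis, taking node 3 as the 0 V reference.
Source V1 fixes V_0 = 15 V.
KCL at each unknown node (sum of currents leaving = 0; resistances in Ω):
  Node 1: (V_1 - 15)/820 + (V_1 - V_2)/62000 + (V_1 - V_4)/20000 = 0
  Node 2: (V_2 - V_1)/62000 + (V_2 - 0)/3000 + (V_2 - V_4)/43000 = 0
  Node 4: (V_4 - V_1)/20000 + (V_4 - V_2)/43000 + (V_4 - 0)/43000 = 0
Collecting terms (coefficients in siemens):
  0.001286·V_1 - 0.00001613·V_2 - 0.00005·V_4 = 0.01829
  0.0003727·V_2 - 0.00001613·V_1 - 0.00002326·V_4 = 0
  0.00009651·V_4 - 0.00005·V_1 - 0.00002326·V_2 = 0
Solving these 3 simultaneous equations (Gaussian elimination) gives:
  V_1 = 14.55 V, V_2 = 1.116 V, V_4 = 7.805 V
The requested potential is V_2 = 1.116 V.

Final answer: V_2 = 1.116 V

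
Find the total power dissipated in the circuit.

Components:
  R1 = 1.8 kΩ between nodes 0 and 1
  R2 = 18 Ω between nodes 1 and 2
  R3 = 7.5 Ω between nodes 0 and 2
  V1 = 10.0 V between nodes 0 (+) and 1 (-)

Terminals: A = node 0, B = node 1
Nodal analysis, taking node 1 as the 0 V reference.
Source V1 fixes V_0 = 10 V.
KCL at each unknown node (sum of currents leaving = 0; resistances in Ω):
  Node 2: (V_2 - 0)/18 + (V_2 - 10)/7.5 = 0
Collecting terms: 0.1889 × V_2 = 1.333  =>  V_2 = 7.059 V
Power in each resistor, P = (ΔV)²/R:
  P_R1 = (10 - 0)²/1800 = 0.05556 W
  P_R2 = (0 - 7.059)²/18 = 2.768 W
  P_R3 = (10 - 7.059)²/7.5 = 1.153 W
P_total = P_R1 + P_R2 + P_R3 = 3.977 W

Final answer: 3.977 W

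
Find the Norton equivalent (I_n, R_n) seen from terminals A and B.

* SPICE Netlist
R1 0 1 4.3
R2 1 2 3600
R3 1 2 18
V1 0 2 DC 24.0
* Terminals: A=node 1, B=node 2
Find the Thévenin equivalent first; then I_n = V_th/R_th and R_n = R_th.
Step 1 — V_th is the open-circuit voltage V_A - V_B (nothing connected across the terminals).
Nodal analysis, taking node 2 as the 0 V reference.
Source V1 fixes V_0 = 24 V.
KCL at each unknown node (sum of currents leaving = 0; resistances in Ω):
  Node 1: (V_1 - 24)/4.3 + (V_1 - 0)/3600 + (V_1 - 0)/18 = 0
Collecting terms: 0.2884 × V_1 = 5.581  =>  V_1 = 19.35 V
V_th = V_1 - V_2 = 19.35 - 0 = 19.35 V
Step 2 — R_th: zero the source — replace V1 by a short circuit (node 2 merges into node 0) — and find the resistance seen between A (node 1) and B (node 0).
Reduce the network between node 1 (A) and node 0 (B) by series/parallel combination:
  Rp1 = R1 ‖ R2 ‖ R3 (parallel, all between nodes 0 and 1) = 1/(1/4.3 + 1/3600 + 1/18) = 3.468 Ω
R_th = 3.468 Ω
I_n = V_th/R_th = 19.35/3.468 = 5.581 A, and R_n = R_th = 3.468 Ω

Final answer: I_n = 5.581 A, R_n = 3.468 Ω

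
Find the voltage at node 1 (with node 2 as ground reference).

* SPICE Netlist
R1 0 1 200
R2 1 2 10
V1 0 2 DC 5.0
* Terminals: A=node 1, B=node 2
Nodal analysis, taking node 2 as the 0 V reference.
Source V1 fixes V_0 = 5 V.
KCL at each unknown node (sum of currents leaving = 0; resistances in Ω):
  Node 1: (V_1 - 5)/200 + (V_1 - 0)/10 = 0
Collecting terms: 0.105 × V_1 = 0.025  =>  V_1 = 0.2381 V
The requested potential is V_1 = 0.2381 V.

Final answer: V_1 = 0.2381 V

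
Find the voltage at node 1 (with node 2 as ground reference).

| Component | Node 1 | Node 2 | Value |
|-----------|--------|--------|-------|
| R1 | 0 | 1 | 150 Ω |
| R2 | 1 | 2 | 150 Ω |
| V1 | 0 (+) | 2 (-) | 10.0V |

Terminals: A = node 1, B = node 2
Nodal analysis, taking node 2 as the 0 V reference.
Source V1 fixes V_0 = 10 V.
KCL at each unknown node (sum of currents leaving = 0; resistances in Ω):
  Node 1: (V_1 - 10)/150 + (V_1 - 0)/150 = 0
Collecting terms: 0.01333 × V_1 = 0.06667  =>  V_1 = 5 V
The requested potential is V_1 = 5 V.

Final answer: V_1 = 5 V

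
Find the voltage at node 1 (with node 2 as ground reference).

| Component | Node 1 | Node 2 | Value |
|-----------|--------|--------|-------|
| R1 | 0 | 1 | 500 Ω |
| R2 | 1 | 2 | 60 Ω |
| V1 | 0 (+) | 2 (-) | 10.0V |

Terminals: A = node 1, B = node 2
Nodal analysis, taking node 2 as the 0 V reference.
Source V1 fixes V_0 = 10 V.
KCL at each unknown node (sum of currents leaving = 0; resistances in Ω):
  Node 1: (V_1 - 10)/500 + (V_1 - 0)/60 = 0
Collecting terms: 0.01867 × V_1 = 0.02  =>  V_1 = 1.071 V
The requested potential is V_1 = 1.071 V.

Final answer: V_1 = 1.071 V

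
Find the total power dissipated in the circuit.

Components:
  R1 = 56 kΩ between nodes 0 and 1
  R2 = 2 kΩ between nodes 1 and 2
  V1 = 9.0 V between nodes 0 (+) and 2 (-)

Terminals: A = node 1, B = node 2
Nodal analysis, taking node 2 as the 0 V reference.
Source V1 fixes V_0 = 9 V.
KCL at each unknown node (sum of currents leaving = 0; resistances in Ω):
  Node 1: (V_1 - 9)/56000 + (V_1 - 0)/2000 = 0
Collecting terms: 0.0005179 × V_1 = 0.0001607  =>  V_1 = 0.3103 V
Power in each resistor, P = (ΔV)²/R:
  P_R1 = (9 - 0.3103)²/56000 = 0.001348 W
  P_R2 = (0.3103 - 0)²/2000 = 0.00004816 W
P_total = P_R1 + P_R2 = 0.001397 W

Final answer: 0.001397 W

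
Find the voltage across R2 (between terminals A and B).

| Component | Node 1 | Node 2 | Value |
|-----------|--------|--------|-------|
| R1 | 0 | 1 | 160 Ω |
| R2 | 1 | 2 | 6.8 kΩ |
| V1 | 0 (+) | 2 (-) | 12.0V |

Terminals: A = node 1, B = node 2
R1 and R2 are in series across V1 (node 0 → node 1 → node 2), and the output A–B is taken across R2, so this is a voltage divider.
Series current: I = V1/(R1 + R2) = 12/(160 + 6800) = 12/6960 = 0.001724 A
V_R2 = I × R2 = V1 × R2/(R1 + R2) = 12 × 6800/6960 = 11.72 V

Final answer: 11.72 V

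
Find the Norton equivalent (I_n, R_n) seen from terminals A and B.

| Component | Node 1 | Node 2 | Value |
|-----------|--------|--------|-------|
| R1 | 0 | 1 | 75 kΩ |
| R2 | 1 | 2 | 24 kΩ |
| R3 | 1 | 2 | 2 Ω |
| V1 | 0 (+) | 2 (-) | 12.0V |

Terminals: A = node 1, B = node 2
Find the Thévenin equivalent first; then I_n = V_th/R_th and R_n = R_th.
Step 1 — V_th is the open-circuit voltage V_A - V_B (nothing connected across the terminals).
Nodal analysis, taking node 2 as the 0 V reference.
Source V1 fixes V_0 = 12 V.
KCL at each unknown node (sum of currents leaving = 0; resistances in Ω):
  Node 1: (V_1 - 12)/75000 + (V_1 - 0)/24000 + (V_1 - 0)/2 = 0
Collecting terms: 0.5001 × V_1 = 0.00016  =>  V_1 = 0.00032 V
V_th = V_1 - V_2 = 0.00032 - 0 = 0.00032 V
Step 2 — R_th: zero the source — replace V1 by a short circuit (node 2 merges into node 0) — and find the resistance seen between A (node 1) and B (node 0).
Reduce the network between node 1 (A) and node 0 (B) by series/parallel combination:
  Rp1 = R1 ‖ R2 ‖ R3 (parallel, all between nodes 0 and 1) = 1/(1/75000 + 1/24000 + 1/2) = 2 Ω
R_th = 2 Ω
I_n = V_th/R_th = 0.00032/2 = 0.00016 A, and R_n = R_th = 2 Ω

Final answer: I_n = 0.00016 A, R_n = 2 Ω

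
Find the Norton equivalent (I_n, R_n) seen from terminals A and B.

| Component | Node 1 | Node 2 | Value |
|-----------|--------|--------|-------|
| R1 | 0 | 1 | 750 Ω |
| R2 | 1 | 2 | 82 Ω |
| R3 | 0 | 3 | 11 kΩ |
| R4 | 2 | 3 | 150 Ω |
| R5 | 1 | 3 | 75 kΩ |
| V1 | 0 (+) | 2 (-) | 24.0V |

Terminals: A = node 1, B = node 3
Find the Thévenin equivalent first; then I_n = V_th/R_th and R_n = R_th.
Step 1 — V_th is the open-circuit voltage V_A - V_B (nothing connected across the terminals).
Nodal analysis, taking node 2 as the 0 V reference.
Source V1 fixes V_0 = 24 V.
KCL at each unknown node (sum of currents leaving = 0; resistances in Ω):
  Node 1: (V_1 - 24)/750 + (V_1 - 0)/82 + (V_1 - V_3)/75000 = 0
  Node 3: (V_3 - 24)/11000 + (V_3 - 0)/150 + (V_3 - V_1)/75000 = 0
Collecting terms (coefficients in siemens):
  0.01354·V_1 - 0.00001333·V_3 = 0.032
  0.006771·V_3 - 0.00001333·V_1 = 0.002182
Determinant D = (0.01354)(0.006771) - (-0.00001333)(-0.00001333) = 0.00009169
V_1 = [(0.032)(0.006771) - (-0.00001333)(0.002182)]/D = 2.363 V
V_3 = [(0.01354)(0.002182) - (0.032)(-0.00001333)]/D = 0.3269 V
V_th = V_1 - V_3 = 2.363 - 0.3269 = 2.036 V
Step 2 — R_th: zero the source — replace V1 by a short circuit (node 2 merges into node 0) — and find the resistance seen between A (node 1) and B (node 3).
Reduce the network between node 1 (A) and node 3 (B) by series/parallel combination:
  Rp1 = R1 ‖ R2 (parallel, both between nodes 0 and 1) = 1/(1/750 + 1/82) = 73.92 Ω
  Rp2 = R3 ‖ R4 (parallel, both between nodes 0 and 3) = 1/(1/11000 + 1/150) = 148 Ω
  Rs1 = Rp1 + Rp2 (series, joined only at node 0) = 73.92 + 148 = 221.9 Ω
  Rp3 = R5 ‖ Rs1 (parallel, both between nodes 1 and 3) = 1/(1/75000 + 1/221.9) = 221.2 Ω
R_th = 221.2 Ω
I_n = V_th/R_th = 2.036/221.2 = 0.009205 A, and R_n = R_th = 221.2 Ω

Final answer: I_n = 0.009205 A, R_n = 221.2 Ω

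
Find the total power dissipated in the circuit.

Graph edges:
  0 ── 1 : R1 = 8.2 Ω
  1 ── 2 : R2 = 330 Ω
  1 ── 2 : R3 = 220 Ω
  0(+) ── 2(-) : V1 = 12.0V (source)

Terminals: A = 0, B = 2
Nodal analysis, taking node 2 as the 0 V reference.
Source V1 fixes V_0 = 12 V.
KCL at each unknown node (sum of currents leaving = 0; resistances in Ω):
  Node 1: (V_1 - 12)/8.2 + (V_1 - 0)/330 + (V_1 - 0)/220 = 0
Collecting terms: 0.1295 × V_1 = 1.463  =>  V_1 = 11.3 V
Power in each resistor, P = (ΔV)²/R:
  P_R1 = (12 - 11.3)²/8.2 = 0.06007 W
  P_R2 = (11.3 - 0)²/330 = 0.3868 W
  P_R3 = (11.3 - 0)²/220 = 0.5802 W
P_total = P_R1 + P_R2 + P_R3 = 1.027 W

Final answer: 1.027 W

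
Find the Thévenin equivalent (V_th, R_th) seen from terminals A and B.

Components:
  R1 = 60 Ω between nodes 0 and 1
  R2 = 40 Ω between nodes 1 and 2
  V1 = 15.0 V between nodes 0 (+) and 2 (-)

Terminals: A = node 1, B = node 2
Step 1 — V_th is the open-circuit voltage V_A - V_B (nothing connected across the terminals).
Nodal analysis, taking node 2 as the 0 V reference.
Source V1 fixes V_0 = 15 V.
KCL at each unknown node (sum of currents leaving = 0; resistances in Ω):
  Node 1: (V_1 - 15)/60 + (V_1 - 0)/40 = 0
Collecting terms: 0.04167 × V_1 = 0.25  =>  V_1 = 6 V
V_th = V_1 - V_2 = 6 - 0 = 6 V
Step 2 — R_th: zero the source — replace V1 by a short circuit (node 2 merges into node 0) — and find the resistance seen between A (node 1) and B (node 0).
Reduce the network between node 1 (A) and node 0 (B) by series/parallel combination:
  Rp1 = R1 ‖ R2 (parallel, both between nodes 0 and 1) = 1/(1/60 + 1/40) = 24 Ω
R_th = 24 Ω

Final answer: V_th = 6 V, R_th = 24 Ω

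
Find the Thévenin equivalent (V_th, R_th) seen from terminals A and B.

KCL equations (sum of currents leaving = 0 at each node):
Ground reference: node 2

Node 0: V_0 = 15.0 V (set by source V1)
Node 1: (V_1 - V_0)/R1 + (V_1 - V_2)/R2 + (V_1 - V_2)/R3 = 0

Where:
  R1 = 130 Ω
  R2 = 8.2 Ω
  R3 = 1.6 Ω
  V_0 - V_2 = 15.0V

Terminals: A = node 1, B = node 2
Step 1 — V_th is the open-circuit voltage V_A - V_B (nothing connected across the terminals).
Nodal analysis, taking node 2 as the 0 V reference.
Source V1 fixes V_0 = 15 V.
KCL at each unknown node (sum of currents leaving = 0; resistances in Ω):
  Node 1: (V_1 - 15)/130 + (V_1 - 0)/8.2 + (V_1 - 0)/1.6 = 0
Collecting terms: 0.7546 × V_1 = 0.1154  =>  V_1 = 0.1529 V
V_th = V_1 - V_2 = 0.1529 - 0 = 0.1529 V
Step 2 — R_th: zero the source — replace V1 by a short circuit (node 2 merges into node 0) — and find the resistance seen between A (node 1) and B (node 0).
Reduce the network between node 1 (A) and node 0 (B) by series/parallel combination:
  Rp1 = R1 ‖ R2 ‖ R3 (parallel, all between nodes 0 and 1) = 1/(1/130 + 1/8.2 + 1/1.6) = 1.325 Ω
R_th = 1.325 Ω

Final answer: V_th = 0.1529 V, R_th = 1.325 Ω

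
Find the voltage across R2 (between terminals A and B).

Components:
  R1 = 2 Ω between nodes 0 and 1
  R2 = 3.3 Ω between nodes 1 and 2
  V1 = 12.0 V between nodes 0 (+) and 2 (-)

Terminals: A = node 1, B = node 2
R1 and R2 are in series across V1 (node 0 → node 1 → node 2), and the output A–B is taken across R2, so this is a voltage divider.
Series current: I = V1/(R1 + R2) = 12/(2 + 3.3) = 12/5.3 = 2.264 A
V_R2 = I × R2 = V1 × R2/(R1 + R2) = 12 × 3.3/5.3 = 7.472 V

Final answer: 7.472 V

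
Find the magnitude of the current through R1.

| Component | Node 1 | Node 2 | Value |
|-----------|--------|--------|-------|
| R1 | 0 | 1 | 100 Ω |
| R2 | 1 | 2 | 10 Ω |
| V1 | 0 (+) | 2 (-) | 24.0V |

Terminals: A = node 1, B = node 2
Nodal analysis, taking node 2 as the 0 V reference.
Source V1 fixes V_0 = 24 V.
KCL at each unknown node (sum of currents leaving = 0; resistances in Ω):
  Node 1: (V_1 - 24)/100 + (V_1 - 0)/10 = 0
Collecting terms: 0.11 × V_1 = 0.24  =>  V_1 = 2.182 V
I_R1 = (V_0 - V_1)/R1 = (24 - 2.182)/100 = 0.2182 A
|I_R1| = 0.2182 A

Final answer: |I_R1| = 0.2182 A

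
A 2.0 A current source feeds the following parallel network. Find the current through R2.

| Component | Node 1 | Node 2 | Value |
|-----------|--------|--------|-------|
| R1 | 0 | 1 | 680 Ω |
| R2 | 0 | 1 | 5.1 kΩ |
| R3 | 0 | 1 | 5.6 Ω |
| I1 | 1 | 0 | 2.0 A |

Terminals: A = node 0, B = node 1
All resistors sit directly between nodes 0 and 1, so they are in parallel and share one voltage V; the full source current 2 A splits among them.
1/R_par = 1/680 + 1/5100 + 1/5.6 = 0.1802 S  =>  R_par = 5.548 Ω
V = I × R_par = 2 × 5.548 = 11.1 V
I_R2 = V/R2 = 11.1/5100 = 0.002176 A

Final answer: 0.002176 A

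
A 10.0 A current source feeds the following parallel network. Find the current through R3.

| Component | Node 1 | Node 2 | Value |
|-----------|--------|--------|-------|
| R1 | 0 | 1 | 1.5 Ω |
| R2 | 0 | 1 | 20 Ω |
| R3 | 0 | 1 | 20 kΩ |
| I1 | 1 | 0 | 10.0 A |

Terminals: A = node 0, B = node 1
All resistors sit directly between nodes 0 and 1, so they are in parallel and share one voltage V; the full source current 10 A splits among them.
1/R_par = 1/1.5 + 1/20 + 1/20000 = 0.7167 S  =>  R_par = 1.395 Ω
V = I × R_par = 10 × 1.395 = 13.95 V
I_R3 = V/R3 = 13.95/20000 = 0.0006976 A

Final answer: 0.0006976 A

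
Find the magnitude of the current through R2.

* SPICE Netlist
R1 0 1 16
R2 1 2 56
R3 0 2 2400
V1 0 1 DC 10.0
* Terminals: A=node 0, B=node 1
Nodal analysis, taking node 1 as the 0 V reference.
Source V1 fixes V_0 = 10 V.
KCL at each unknown node (sum of currents leaving = 0; resistances in Ω):
  Node 2: (V_2 - 0)/56 + (V_2 - 10)/2400 = 0
Collecting terms: 0.01827 × V_2 = 0.004167  =>  V_2 = 0.228 V
I_R2 = (V_1 - V_2)/R2 = (0 - 0.228)/56 = -0.004072 A
|I_R2| = 0.004072 A

Final answer: |I_R2| = 0.004072 A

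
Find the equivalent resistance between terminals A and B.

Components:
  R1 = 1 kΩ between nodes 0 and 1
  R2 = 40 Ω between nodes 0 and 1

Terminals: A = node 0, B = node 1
Reduce the network between node 0 (A) and node 1 (B) by series/parallel combination:
  Rp1 = R1 ‖ R2 (parallel, both between nodes 0 and 1) = 1/(1/1000 + 1/40) = 38.46 Ω
R_eq = 38.46 Ω

Final answer: 38.46 Ω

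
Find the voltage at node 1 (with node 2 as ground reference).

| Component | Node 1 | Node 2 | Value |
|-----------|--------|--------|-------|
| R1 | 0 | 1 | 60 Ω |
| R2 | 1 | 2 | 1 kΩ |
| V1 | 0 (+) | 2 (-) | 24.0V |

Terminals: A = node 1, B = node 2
Nodal analysis, taking node 2 as the 0 V reference.
Source V1 fixes V_0 = 24 V.
KCL at each unknown node (sum of currents leaving = 0; resistances in Ω):
  Node 1: (V_1 - 24)/60 + (V_1 - 0)/1000 = 0
Collecting terms: 0.01767 × V_1 = 0.4  =>  V_1 = 22.64 V
The requested potential is V_1 = 22.64 V.

Final answer: V_1 = 22.64 V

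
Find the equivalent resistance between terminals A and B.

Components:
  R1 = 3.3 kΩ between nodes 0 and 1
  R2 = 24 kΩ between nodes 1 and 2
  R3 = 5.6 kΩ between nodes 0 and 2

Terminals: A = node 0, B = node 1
Reduce the network between node 0 (A) and node 1 (B) by series/parallel combination:
  Rs1 = R3 + R2 (series, joined only at node 2) = 5600 + 24000 = 29600 Ω
  Rp1 = R1 ‖ Rs1 (parallel, both between nodes 0 and 1) = 1/(1/3300 + 1/29600) = 2969 Ω
R_eq = 2.969 kΩ

Final answer: 2.969 kΩ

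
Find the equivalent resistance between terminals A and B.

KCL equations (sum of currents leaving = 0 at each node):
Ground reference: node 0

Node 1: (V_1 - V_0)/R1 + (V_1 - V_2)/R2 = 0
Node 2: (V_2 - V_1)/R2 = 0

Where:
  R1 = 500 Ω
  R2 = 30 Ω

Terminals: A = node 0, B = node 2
Reduce the network between node 0 (A) and node 2 (B) by series/parallel combination:
  Rs1 = R1 + R2 (series, joined only at node 1) = 500 + 30 = 530 Ω
R_eq = 530 Ω

Final answer: 530 Ω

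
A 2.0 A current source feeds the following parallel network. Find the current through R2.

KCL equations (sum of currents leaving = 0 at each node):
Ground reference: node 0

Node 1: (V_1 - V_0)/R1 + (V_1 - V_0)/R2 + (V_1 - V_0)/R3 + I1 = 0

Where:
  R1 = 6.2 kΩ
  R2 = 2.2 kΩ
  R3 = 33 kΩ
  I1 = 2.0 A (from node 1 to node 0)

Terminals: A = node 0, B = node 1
All resistors sit directly between nodes 0 and 1, so they are in parallel and share one voltage V; the full source current 2 A splits among them.
1/R_par = 1/6200 + 1/2200 + 1/33000 = 0.0006461 S  =>  R_par = 1548 Ω
V = I × R_par = 2 × 1548 = 3095 V
I_R2 = V/R2 = 3095/2200 = 1.407 A

Final answer: 1.407 A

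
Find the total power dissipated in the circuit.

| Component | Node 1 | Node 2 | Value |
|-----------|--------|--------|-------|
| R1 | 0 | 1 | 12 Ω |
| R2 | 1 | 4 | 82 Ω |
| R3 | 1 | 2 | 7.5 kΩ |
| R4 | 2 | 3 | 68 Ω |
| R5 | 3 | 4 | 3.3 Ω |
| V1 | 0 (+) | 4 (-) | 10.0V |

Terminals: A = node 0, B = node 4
Nodal analysis, taking node 4 as the 0 V reference.
Source V1 fixes V_0 = 10 V.
KCL at each unknown node (sum of currents leaving = 0; resistances in Ω):
  Node 1: (V_1 - 10)/12 + (V_1 - 0)/82 + (V_1 - V_2)/7500 = 0
  Node 2: (V_2 - V_1)/7500 + (V_2 - V_3)/68 = 0
  Node 3: (V_3 - V_2)/68 + (V_3 - 0)/3.3 = 0
Collecting terms (coefficients in siemens):
  0.09566·V_1 - 0.0001333·V_2 = 0.8333
  0.01484·V_2 - 0.0001333·V_1 - 0.01471·V_3 = 0
  0.3177·V_3 - 0.01471·V_2 = 0
Solving these 3 simultaneous equations (Gaussian elimination) gives:
  V_1 = 8.711 V, V_2 = 0.08204 V, V_3 = 0.003797 V
Power in each resistor, P = (ΔV)²/R:
  P_R1 = (10 - 8.711)²/12 = 0.1384 W
  P_R2 = (8.711 - 0)²/82 = 0.9255 W
  P_R3 = (8.711 - 0.08204)²/7500 = 0.009929 W
  P_R4 = (0.08204 - 0.003797)²/68 = 0.00009002 W
  P_R5 = (0.003797 - 0)²/3.3 = 0.000004369 W
P_total = P_R1 + P_R2 + P_R3 + P_R4 + P_R5 = 1.074 W

Final answer: 1.074 W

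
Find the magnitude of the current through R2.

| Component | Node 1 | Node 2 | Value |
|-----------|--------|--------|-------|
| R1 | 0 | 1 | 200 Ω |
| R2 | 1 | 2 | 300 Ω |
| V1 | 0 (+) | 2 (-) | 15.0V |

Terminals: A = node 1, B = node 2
Nodal analysis, taking node 2 as the 0 V reference.
Source V1 fixes V_0 = 15 V.
KCL at each unknown node (sum of currents leaving = 0; resistances in Ω):
  Node 1: (V_1 - 15)/200 + (V_1 - 0)/300 = 0
Collecting terms: 0.008333 × V_1 = 0.075  =>  V_1 = 9 V
I_R2 = (V_1 - V_2)/R2 = (9 - 0)/300 = 0.03 A
|I_R2| = 0.03 A

Final answer: |I_R2| = 0.03 A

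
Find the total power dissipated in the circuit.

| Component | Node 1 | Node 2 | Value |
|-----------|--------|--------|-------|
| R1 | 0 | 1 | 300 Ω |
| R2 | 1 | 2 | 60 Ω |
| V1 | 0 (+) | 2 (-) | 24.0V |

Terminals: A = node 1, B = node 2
Nodal analysis, taking node 2 as the 0 V reference.
Source V1 fixes V_0 = 24 V.
KCL at each unknown node (sum of currents leaving = 0; resistances in Ω):
  Node 1: (V_1 - 24)/300 + (V_1 - 0)/60 = 0
Collecting terms: 0.02 × V_1 = 0.08  =>  V_1 = 4 V
Power in each resistor, P = (ΔV)²/R:
  P_R1 = (24 - 4)²/300 = 1.333 W
  P_R2 = (4 - 0)²/60 = 0.2667 W
P_total = P_R1 + P_R2 = 1.6 W

Final answer: 1.6 W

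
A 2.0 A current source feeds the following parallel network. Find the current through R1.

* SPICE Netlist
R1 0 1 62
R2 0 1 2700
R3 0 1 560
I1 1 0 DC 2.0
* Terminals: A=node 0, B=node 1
All resistors sit directly between nodes 0 and 1, so they are in parallel and share one voltage V; the full source current 2 A splits among them.
1/R_par = 1/62 + 1/2700 + 1/560 = 0.01829 S  =>  R_par = 54.69 Ω
V = I × R_par = 2 × 54.69 = 109.4 V
I_R1 = V/R1 = 109.4/62 = 1.764 A

Final answer: 1.764 A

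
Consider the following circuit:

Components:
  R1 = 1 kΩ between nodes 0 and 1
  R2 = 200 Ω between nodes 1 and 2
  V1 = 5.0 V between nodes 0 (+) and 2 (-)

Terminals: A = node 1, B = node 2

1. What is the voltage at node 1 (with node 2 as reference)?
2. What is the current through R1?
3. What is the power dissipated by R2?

Nodal analysis, taking node 2 as the 0 V reference.
Source V1 fixes V_0 = 5 V.
KCL at each unknown node (sum of currents leaving = 0; resistances in Ω):
  Node 1: (V_1 - 5)/1000 + (V_1 - 0)/200 = 0
Collecting terms: 0.006 × V_1 = 0.005  =>  V_1 = 0.8333 V
Part 1:
  Read off the nodal solution: V_1 = 0.8333 V
Part 2:
  I_R1 = (V_0 - V_1)/R1 = (5 - 0.8333)/1000 = 0.004167 A
  Magnitude: I_R1 = 0.004167 A
Part 3:
  I_R2 = (V_1 - V_2)/R2 = (0.8333 - 0)/200 = 0.004167 A
  P_R2 = I_R2² × R2 = (0.004167)² × 200 = 0.003472 W

Final answers:
1. V_1 = 0.8333 V
2. I_R1 = 0.004167 A
3. P_R2 = 0.003472 W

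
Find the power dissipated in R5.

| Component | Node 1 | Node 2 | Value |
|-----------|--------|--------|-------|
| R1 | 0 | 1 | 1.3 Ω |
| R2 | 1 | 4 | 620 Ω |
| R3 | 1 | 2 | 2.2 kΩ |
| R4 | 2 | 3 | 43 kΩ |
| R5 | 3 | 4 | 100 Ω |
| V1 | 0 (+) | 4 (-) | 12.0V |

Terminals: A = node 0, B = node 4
Nodal analysis, taking node 4 as the 0 V reference.
Source V1 fixes V_0 = 12 V.
KCL at each unknown node (sum of currents leaving = 0; resistances in Ω):
  Node 1: (V_1 - 12)/1.3 + (V_1 - 0)/620 + (V_1 - V_2)/2200 = 0
  Node 2: (V_2 - V_1)/2200 + (V_2 - V_3)/43000 = 0
  Node 3: (V_3 - V_2)/43000 + (V_3 - 0)/100 = 0
Collecting terms (coefficients in siemens):
  0.7713·V_1 - 0.0004545·V_2 = 9.231
  0.0004778·V_2 - 0.0004545·V_1 - 0.00002326·V_3 = 0
  0.01002·V_3 - 0.00002326·V_2 = 0
Solving these 3 simultaneous equations (Gaussian elimination) gives:
  V_1 = 11.97 V, V_2 = 11.39 V, V_3 = 0.02643 V
I_R5 = (V_3 - V_4)/R5 = (0.02643 - 0)/100 = 0.0002643 A
P_R5 = I_R5² × R5 = (0.0002643)² × 100 = 0.000006988 W

Final answer: 6.988e-06 W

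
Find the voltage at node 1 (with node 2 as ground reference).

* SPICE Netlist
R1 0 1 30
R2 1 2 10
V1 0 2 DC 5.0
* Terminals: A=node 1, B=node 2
Nodal analysis, taking node 2 as the 0 V reference.
Source V1 fixes V_0 = 5 V.
KCL at each unknown node (sum of currents leaving = 0; resistances in Ω):
  Node 1: (V_1 - 5)/30 + (V_1 - 0)/10 = 0
Collecting terms: 0.1333 × V_1 = 0.1667  =>  V_1 = 1.25 V
The requested potential is V_1 = 1.25 V.

Final answer: V_1 = 1.25 V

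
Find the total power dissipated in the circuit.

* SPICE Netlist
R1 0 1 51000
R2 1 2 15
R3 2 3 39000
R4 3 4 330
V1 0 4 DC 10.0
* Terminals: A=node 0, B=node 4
Nodal analysis, taking node 4 as the 0 V reference.
Source V1 fixes V_0 = 10 V.
KCL at each unknown node (sum of currents leaving = 0; resistances in Ω):
  Node 1: (V_1 - 10)/51000 + (V_1 - V_2)/15 = 0
  Node 2: (V_2 - V_1)/15 + (V_2 - V_3)/39000 = 0
  Node 3: (V_3 - V_2)/39000 + (V_3 - 0)/330 = 0
Collecting terms (coefficients in siemens):
  0.06669·V_1 - 0.06667·V_2 = 0.0001961
  0.06669·V_2 - 0.06667·V_1 - 0.00002564·V_3 = 0
  0.003056·V_3 - 0.00002564·V_2 = 0
Solving these 3 simultaneous equations (Gaussian elimination) gives:
  V_1 = 4.355 V, V_2 = 4.353 V, V_3 = 0.03653 V
Power in each resistor, P = (ΔV)²/R:
  P_R1 = (10 - 4.355)²/51000 = 0.0006248 W
  P_R2 = (4.355 - 4.353)²/15 = 0.0000001838 W
  P_R3 = (4.353 - 0.03653)²/39000 = 0.0004778 W
  P_R4 = (0.03653 - 0)²/330 = 0.000004043 W
P_total = P_R1 + P_R2 + P_R3 + P_R4 = 0.001107 W

Final answer: 0.001107 W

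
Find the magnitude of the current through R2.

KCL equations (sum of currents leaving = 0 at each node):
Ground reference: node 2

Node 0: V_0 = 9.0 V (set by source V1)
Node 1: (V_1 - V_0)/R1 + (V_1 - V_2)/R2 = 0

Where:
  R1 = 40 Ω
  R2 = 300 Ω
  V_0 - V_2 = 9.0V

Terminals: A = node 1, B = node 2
Nodal analysis, taking node 2 as the 0 V reference.
Source V1 fixes V_0 = 9 V.
KCL at each unknown node (sum of currents leaving = 0; resistances in Ω):
  Node 1: (V_1 - 9)/40 + (V_1 - 0)/300 = 0
Collecting terms: 0.02833 × V_1 = 0.225  =>  V_1 = 7.941 V
I_R2 = (V_1 - V_2)/R2 = (7.941 - 0)/300 = 0.02647 A
|I_R2| = 0.02647 A

Final answer: |I_R2| = 0.02647 A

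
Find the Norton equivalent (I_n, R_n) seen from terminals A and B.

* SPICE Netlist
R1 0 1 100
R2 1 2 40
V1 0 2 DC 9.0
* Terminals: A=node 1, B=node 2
Find the Thévenin equivalent first; then I_n = V_th/R_th and R_n = R_th.
Step 1 — V_th is the open-circuit voltage V_A - V_B (nothing connected across the terminals).
Nodal analysis, taking node 2 as the 0 V reference.
Source V1 fixes V_0 = 9 V.
KCL at each unknown node (sum of currents leaving = 0; resistances in Ω):
  Node 1: (V_1 - 9)/100 + (V_1 - 0)/40 = 0
Collecting terms: 0.035 × V_1 = 0.09  =>  V_1 = 2.571 V
V_th = V_1 - V_2 = 2.571 - 0 = 2.571 V
Step 2 — R_th: zero the source — replace V1 by a short circuit (node 2 merges into node 0) — and find the resistance seen between A (node 1) and B (node 0).
Reduce the network between node 1 (A) and node 0 (B) by series/parallel combination:
  Rp1 = R1 ‖ R2 (parallel, both between nodes 0 and 1) = 1/(1/100 + 1/40) = 28.57 Ω
R_th = 28.57 Ω
I_n = V_th/R_th = 2.571/28.57 = 0.09 A, and R_n = R_th = 28.57 Ω

Final answer: I_n = 0.09 A, R_n = 28.57 Ω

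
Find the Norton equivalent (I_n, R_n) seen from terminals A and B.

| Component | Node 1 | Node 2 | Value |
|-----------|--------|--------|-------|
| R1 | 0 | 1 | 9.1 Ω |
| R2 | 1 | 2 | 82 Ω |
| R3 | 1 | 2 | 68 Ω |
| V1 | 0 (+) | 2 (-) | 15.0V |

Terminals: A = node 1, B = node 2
Find the Thévenin equivalent first; then I_n = V_th/R_th and R_n = R_th.
Step 1 — V_th is the open-circuit voltage V_A - V_B (nothing connected across the terminals).
Nodal analysis, taking node 2 as the 0 V reference.
Source V1 fixes V_0 = 15 V.
KCL at each unknown node (sum of currents leaving = 0; resistances in Ω):
  Node 1: (V_1 - 15)/9.1 + (V_1 - 0)/82 + (V_1 - 0)/68 = 0
Collecting terms: 0.1368 × V_1 = 1.648  =>  V_1 = 12.05 V
V_th = V_1 - V_2 = 12.05 - 0 = 12.05 V
Step 2 — R_th: zero the source — replace V1 by a short circuit (node 2 merges into node 0) — and find the resistance seen between A (node 1) and B (node 0).
Reduce the network between node 1 (A) and node 0 (B) by series/parallel combination:
  Rp1 = R1 ‖ R2 ‖ R3 (parallel, all between nodes 0 and 1) = 1/(1/9.1 + 1/82 + 1/68) = 7.31 Ω
R_th = 7.31 Ω
I_n = V_th/R_th = 12.05/7.31 = 1.648 A, and R_n = R_th = 7.31 Ω

Final answer: I_n = 1.648 A, R_n = 7.31 Ω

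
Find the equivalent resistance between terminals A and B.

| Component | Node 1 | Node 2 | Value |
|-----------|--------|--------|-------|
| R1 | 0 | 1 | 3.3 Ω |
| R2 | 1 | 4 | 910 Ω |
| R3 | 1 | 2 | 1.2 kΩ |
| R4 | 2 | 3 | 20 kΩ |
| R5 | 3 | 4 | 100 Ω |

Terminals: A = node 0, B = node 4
Reduce the network between node 0 (A) and node 4 (B) by series/parallel combination:
  Rs1 = R3 + R4 (series, joined only at node 2) = 1200 + 20000 = 21200 Ω
  Rs2 = R5 + Rs1 (series, joined only at node 3) = 100 + 21200 = 21300 Ω
  Rp1 = R2 ‖ Rs2 (parallel, both between nodes 1 and 4) = 1/(1/910 + 1/21300) = 872.7 Ω
  Rs3 = R1 + Rp1 (series, joined only at node 1) = 3.3 + 872.7 = 876 Ω
R_eq = 876 Ω

Final answer: 876 Ω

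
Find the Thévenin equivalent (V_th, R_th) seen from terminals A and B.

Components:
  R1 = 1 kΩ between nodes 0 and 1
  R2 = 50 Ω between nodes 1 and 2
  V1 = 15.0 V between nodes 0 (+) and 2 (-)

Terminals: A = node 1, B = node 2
Step 1 — V_th is the open-circuit voltage V_A - V_B (nothing connected across the terminals).
Nodal analysis, taking node 2 as the 0 V reference.
Source V1 fixes V_0 = 15 V.
KCL at each unknown node (sum of currents leaving = 0; resistances in Ω):
  Node 1: (V_1 - 15)/1000 + (V_1 - 0)/50 = 0
Collecting terms: 0.021 × V_1 = 0.015  =>  V_1 = 0.7143 V
V_th = V_1 - V_2 = 0.7143 - 0 = 0.7143 V
Step 2 — R_th: zero the source — replace V1 by a short circuit (node 2 merges into node 0) — and find the resistance seen between A (node 1) and B (node 0).
Reduce the network between node 1 (A) and node 0 (B) by series/parallel combination:
  Rp1 = R1 ‖ R2 (parallel, both between nodes 0 and 1) = 1/(1/1000 + 1/50) = 47.62 Ω
R_th = 47.62 Ω

Final answer: V_th = 0.7143 V, R_th = 47.62 Ω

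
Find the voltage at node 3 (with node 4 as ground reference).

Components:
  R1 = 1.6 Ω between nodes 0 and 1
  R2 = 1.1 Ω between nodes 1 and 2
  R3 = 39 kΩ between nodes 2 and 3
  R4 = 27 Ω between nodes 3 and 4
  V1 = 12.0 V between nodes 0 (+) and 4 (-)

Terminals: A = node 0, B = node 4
Nodal analysis, taking node 4 as the 0 V reference.
Source V1 fixes V_0 = 12 V.
KCL at each unknown node (sum of currents leaving = 0; resistances in Ω):
  Node 1: (V_1 - 12)/1.6 + (V_1 - V_2)/1.1 = 0
  Node 2: (V_2 - V_1)/1.1 + (V_2 - V_3)/39000 = 0
  Node 3: (V_3 - V_2)/39000 + (V_3 - 0)/27 = 0
Collecting terms (coefficients in siemens):
  1.534·V_1 - 0.9091·V_2 = 7.5
  0.9091·V_2 - 0.9091·V_1 - 0.00002564·V_3 = 0
  0.03706·V_3 - 0.00002564·V_2 = 0
Solving these 3 simultaneous equations (Gaussian elimination) gives:
  V_1 = 12 V, V_2 = 12 V, V_3 = 0.008301 V
The requested potential is V_3 = 0.008301 V.

Final answer: V_3 = 0.008301 V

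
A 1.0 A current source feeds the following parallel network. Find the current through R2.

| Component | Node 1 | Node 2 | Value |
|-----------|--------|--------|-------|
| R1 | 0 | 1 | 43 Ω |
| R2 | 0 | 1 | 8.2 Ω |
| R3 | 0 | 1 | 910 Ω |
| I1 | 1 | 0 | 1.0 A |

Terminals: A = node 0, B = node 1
All resistors sit directly between nodes 0 and 1, so they are in parallel and share one voltage V; the full source current 1 A splits among them.
1/R_par = 1/43 + 1/8.2 + 1/910 = 0.1463 S  =>  R_par = 6.835 Ω
V = I × R_par = 1 × 6.835 = 6.835 V
I_R2 = V/R2 = 6.835/8.2 = 0.8335 A

Final answer: 0.8335 A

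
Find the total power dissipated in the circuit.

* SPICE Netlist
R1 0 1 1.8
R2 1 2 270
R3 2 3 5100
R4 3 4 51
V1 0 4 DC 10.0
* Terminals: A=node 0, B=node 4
Nodal analysis, taking node 4 as the 0 V reference.
Source V1 fixes V_0 = 10 V.
KCL at each unknown node (sum of currents leaving = 0; resistances in Ω):
  Node 1: (V_1 - 10)/1.8 + (V_1 - V_2)/270 = 0
  Node 2: (V_2 - V_1)/270 + (V_2 - V_3)/5100 = 0
  Node 3: (V_3 - V_2)/5100 + (V_3 - 0)/51 = 0
Collecting terms (coefficients in siemens):
  0.5593·V_1 - 0.003704·V_2 = 5.556
  0.0039·V_2 - 0.003704·V_1 - 0.0001961·V_3 = 0
  0.0198·V_3 - 0.0001961·V_2 = 0
Solving these 3 simultaneous equations (Gaussian elimination) gives:
  V_1 = 9.997 V, V_2 = 9.499 V, V_3 = 0.09405 V
Power in each resistor, P = (ΔV)²/R:
  P_R1 = (10 - 9.997)²/1.8 = 0.000006121 W
  P_R2 = (9.997 - 9.499)²/270 = 0.0009182 W
  P_R3 = (9.499 - 0.09405)²/5100 = 0.01734 W
  P_R4 = (0.09405 - 0)²/51 = 0.0001734 W
P_total = P_R1 + P_R2 + P_R3 + P_R4 = 0.01844 W

Final answer: 0.01844 W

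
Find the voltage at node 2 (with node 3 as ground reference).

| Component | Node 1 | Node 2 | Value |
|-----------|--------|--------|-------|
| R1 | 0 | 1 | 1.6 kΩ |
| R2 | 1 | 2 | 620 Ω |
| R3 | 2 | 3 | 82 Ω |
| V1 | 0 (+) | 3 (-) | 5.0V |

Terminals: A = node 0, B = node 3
Nodal analysis, taking node 3 as the 0 V reference.
Source V1 fixes V_0 = 5 V.
KCL at each unknown node (sum of currents leaving = 0; resistances in Ω):
  Node 1: (V_1 - 5)/1600 + (V_1 - V_2)/620 = 0
  Node 2: (V_2 - V_1)/620 + (V_2 - 0)/82 = 0
Collecting terms (coefficients in siemens):
  0.002238·V_1 - 0.001613·V_2 = 0.003125
  0.01381·V_2 - 0.001613·V_1 = 0
Determinant D = (0.002238)(0.01381) - (-0.001613)(-0.001613) = 0.0000283
V_1 = [(0.003125)(0.01381) - (-0.001613)(0)]/D = 1.525 V
V_2 = [(0.002238)(0) - (0.003125)(-0.001613)]/D = 0.1781 V
The requested potential is V_2 = 0.1781 V.

Final answer: V_2 = 0.1781 V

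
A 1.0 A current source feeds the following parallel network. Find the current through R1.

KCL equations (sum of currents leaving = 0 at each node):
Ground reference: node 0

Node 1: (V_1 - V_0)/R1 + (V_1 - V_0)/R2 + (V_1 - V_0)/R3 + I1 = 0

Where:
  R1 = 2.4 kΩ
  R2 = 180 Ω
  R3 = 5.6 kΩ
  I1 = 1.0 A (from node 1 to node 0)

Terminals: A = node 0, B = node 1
All resistors sit directly between nodes 0 and 1, so they are in parallel and share one voltage V; the full source current 1 A splits among them.
1/R_par = 1/2400 + 1/180 + 1/5600 = 0.006151 S  =>  R_par = 162.6 Ω
V = I × R_par = 1 × 162.6 = 162.6 V
I_R1 = V/R1 = 162.6/2400 = 0.06774 A

Final answer: 0.06774 A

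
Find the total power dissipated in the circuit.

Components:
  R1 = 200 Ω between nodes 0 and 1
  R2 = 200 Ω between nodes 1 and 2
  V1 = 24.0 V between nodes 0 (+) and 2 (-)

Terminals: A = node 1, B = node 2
Nodal analysis, taking node 2 as the 0 V reference.
Source V1 fixes V_0 = 24 V.
KCL at each unknown node (sum of currents leaving = 0; resistances in Ω):
  Node 1: (V_1 - 24)/200 + (V_1 - 0)/200 = 0
Collecting terms: 0.01 × V_1 = 0.12  =>  V_1 = 12 V
Power in each resistor, P = (ΔV)²/R:
  P_R1 = (24 - 12)²/200 = 0.72 W
  P_R2 = (12 - 0)²/200 = 0.72 W
P_total = P_R1 + P_R2 = 1.44 W

Final answer: 1.44 W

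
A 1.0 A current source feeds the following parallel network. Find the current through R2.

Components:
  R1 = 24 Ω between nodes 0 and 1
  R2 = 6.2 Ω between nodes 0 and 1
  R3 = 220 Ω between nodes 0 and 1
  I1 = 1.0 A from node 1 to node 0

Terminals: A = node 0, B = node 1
All resistors sit directly between nodes 0 and 1, so they are in parallel and share one voltage V; the full source current 1 A splits among them.
1/R_par = 1/24 + 1/6.2 + 1/220 = 0.2075 S  =>  R_par = 4.819 Ω
V = I × R_par = 1 × 4.819 = 4.819 V
I_R2 = V/R2 = 4.819/6.2 = 0.7773 A

Final answer: 0.7773 A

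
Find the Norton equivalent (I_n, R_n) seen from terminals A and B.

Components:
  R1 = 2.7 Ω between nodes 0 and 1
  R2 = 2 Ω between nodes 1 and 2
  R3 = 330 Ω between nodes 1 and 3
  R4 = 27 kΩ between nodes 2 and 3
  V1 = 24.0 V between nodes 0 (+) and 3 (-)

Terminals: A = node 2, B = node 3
Find the Thévenin equivalent first; then I_n = V_th/R_th and R_n = R_th.
Step 1 — V_th is the open-circuit voltage V_A - V_B (nothing connected across the terminals).
Nodal analysis, taking node 3 as the 0 V reference.
Source V1 fixes V_0 = 24 V.
KCL at each unknown node (sum of currents leaving = 0; resistances in Ω):
  Node 1: (V_1 - 24)/2.7 + (V_1 - V_2)/2 + (V_1 - 0)/330 = 0
  Node 2: (V_2 - V_1)/2 + (V_2 - 0)/27000 = 0
Collecting terms (coefficients in siemens):
  0.8734·V_1 - 0.5·V_2 = 8.889
  0.5·V_2 - 0.5·V_1 = 0
Determinant D = (0.8734)(0.5) - (-0.5)(-0.5) = 0.1867
V_1 = [(8.889)(0.5) - (-0.5)(0)]/D = 23.8 V
V_2 = [(0.8734)(0) - (8.889)(-0.5)]/D = 23.8 V
V_th = V_2 - V_3 = 23.8 - 0 = 23.8 V
Step 2 — R_th: zero the source — replace V1 by a short circuit (node 3 merges into node 0) — and find the resistance seen between A (node 2) and B (node 0).
Reduce the network between node 2 (A) and node 0 (B) by series/parallel combination:
  Rp1 = R1 ‖ R3 (parallel, both between nodes 0 and 1) = 1/(1/2.7 + 1/330) = 2.678 Ω
  Rs1 = R2 + Rp1 (series, joined only at node 1) = 2 + 2.678 = 4.678 Ω
  Rp2 = R4 ‖ Rs1 (parallel, both between nodes 0 and 2) = 1/(1/27000 + 1/4.678) = 4.677 Ω
R_th = 4.677 Ω
I_n = V_th/R_th = 23.8/4.677 = 5.089 A, and R_n = R_th = 4.677 Ω

Final answer: I_n = 5.089 A, R_n = 4.677 Ω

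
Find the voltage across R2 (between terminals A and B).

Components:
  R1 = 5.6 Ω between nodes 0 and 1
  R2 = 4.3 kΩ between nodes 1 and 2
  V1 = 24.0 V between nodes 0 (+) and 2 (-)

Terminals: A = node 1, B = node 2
R1 and R2 are in series across V1 (node 0 → node 1 → node 2), and the output A–B is taken across R2, so this is a voltage divider.
Series current: I = V1/(R1 + R2) = 24/(5.6 + 4300) = 24/4306 = 0.005574 A
V_R2 = I × R2 = V1 × R2/(R1 + R2) = 24 × 4300/4306 = 23.97 V

Final answer: 23.97 V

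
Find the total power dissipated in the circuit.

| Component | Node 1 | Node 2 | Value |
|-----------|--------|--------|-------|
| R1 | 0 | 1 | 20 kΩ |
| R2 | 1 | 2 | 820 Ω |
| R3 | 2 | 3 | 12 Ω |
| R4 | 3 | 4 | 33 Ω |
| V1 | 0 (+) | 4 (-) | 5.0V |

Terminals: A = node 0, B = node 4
Nodal analysis, taking node 4 as the 0 V reference.
Source V1 fixes V_0 = 5 V.
KCL at each unknown node (sum of currents leaving = 0; resistances in Ω):
  Node 1: (V_1 - 5)/20000 + (V_1 - V_2)/820 = 0
  Node 2: (V_2 - V_1)/820 + (V_2 - V_3)/12 = 0
  Node 3: (V_3 - V_2)/12 + (V_3 - 0)/33 = 0
Collecting terms (coefficients in siemens):
  0.00127·V_1 - 0.00122·V_2 = 0.00025
  0.08455·V_2 - 0.00122·V_1 - 0.08333·V_3 = 0
  0.1136·V_3 - 0.08333·V_2 = 0
Solving these 3 simultaneous equations (Gaussian elimination) gives:
  V_1 = 0.2073 V, V_2 = 0.01078 V, V_3 = 0.007908 V
Power in each resistor, P = (ΔV)²/R:
  P_R1 = (5 - 0.2073)²/20000 = 0.001149 W
  P_R2 = (0.2073 - 0.01078)²/820 = 0.00004709 W
  P_R3 = (0.01078 - 0.007908)²/12 = 0.0000006891 W
  P_R4 = (0.007908 - 0)²/33 = 0.000001895 W
P_total = P_R1 + P_R2 + P_R3 + P_R4 = 0.001198 W

Final answer: 0.001198 W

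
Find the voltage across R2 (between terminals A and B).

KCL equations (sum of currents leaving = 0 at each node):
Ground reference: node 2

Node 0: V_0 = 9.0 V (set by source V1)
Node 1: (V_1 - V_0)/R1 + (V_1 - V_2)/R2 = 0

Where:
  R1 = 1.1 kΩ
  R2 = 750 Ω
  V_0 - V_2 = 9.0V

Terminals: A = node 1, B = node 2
R1 and R2 are in series across V1 (node 0 → node 1 → node 2), and the output A–B is taken across R2, so this is a voltage divider.
Series current: I = V1/(R1 + R2) = 9/(1100 + 750) = 9/1850 = 0.004865 A
V_R2 = I × R2 = V1 × R2/(R1 + R2) = 9 × 750/1850 = 3.649 V

Final answer: 3.649 V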